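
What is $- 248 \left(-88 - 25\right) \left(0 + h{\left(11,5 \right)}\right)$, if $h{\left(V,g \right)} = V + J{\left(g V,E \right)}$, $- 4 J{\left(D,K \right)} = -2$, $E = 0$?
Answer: $322276$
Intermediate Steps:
$J{\left(D,K \right)} = \frac{1}{2}$ ($J{\left(D,K \right)} = \left(- \frac{1}{4}\right) \left(-2\right) = \frac{1}{2}$)
$h{\left(V,g \right)} = \frac{1}{2} + V$ ($h{\left(V,g \right)} = V + \frac{1}{2} = \frac{1}{2} + V$)
$- 248 \left(-88 - 25\right) \left(0 + h{\left(11,5 \right)}\right) = - 248 \left(-88 - 25\right) \left(0 + \left(\frac{1}{2} + 11\right)\right) = - 248 \left(- 113 \left(0 + \frac{23}{2}\right)\right) = - 248 \left(\left(-113\right) \frac{23}{2}\right) = \left(-248\right) \left(- \frac{2599}{2}\right) = 322276$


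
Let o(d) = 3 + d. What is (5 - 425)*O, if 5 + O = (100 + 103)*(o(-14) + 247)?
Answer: -20119260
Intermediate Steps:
O = 47903 (O = -5 + (100 + 103)*((3 - 14) + 247) = -5 + 203*(-11 + 247) = -5 + 203*236 = -5 + 47908 = 47903)
(5 - 425)*O = (5 - 425)*47903 = -420*47903 = -20119260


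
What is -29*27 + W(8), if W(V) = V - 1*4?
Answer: -779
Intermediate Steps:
W(V) = -4 + V (W(V) = V - 4 = -4 + V)
-29*27 + W(8) = -29*27 + (-4 + 8) = -783 + 4 = -779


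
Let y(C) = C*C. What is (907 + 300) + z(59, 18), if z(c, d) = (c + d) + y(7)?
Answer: 1333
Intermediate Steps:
y(C) = C**2
z(c, d) = 49 + c + d (z(c, d) = (c + d) + 7**2 = (c + d) + 49 = 49 + c + d)
(907 + 300) + z(59, 18) = (907 + 300) + (49 + 59 + 18) = 1207 + 126 = 1333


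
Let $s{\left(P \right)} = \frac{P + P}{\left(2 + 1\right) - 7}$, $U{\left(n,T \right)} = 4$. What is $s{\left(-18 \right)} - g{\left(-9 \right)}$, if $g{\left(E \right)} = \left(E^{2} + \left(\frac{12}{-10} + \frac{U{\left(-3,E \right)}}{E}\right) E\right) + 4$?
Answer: $- \frac{454}{5} \approx -90.8$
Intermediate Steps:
$s{\left(P \right)} = - \frac{P}{2}$ ($s{\left(P \right)} = \frac{2 P}{3 - 7} = \frac{2 P}{-4} = 2 P \left(- \frac{1}{4}\right) = - \frac{P}{2}$)
$g{\left(E \right)} = 4 + E^{2} + E \left(- \frac{6}{5} + \frac{4}{E}\right)$ ($g{\left(E \right)} = \left(E^{2} + \left(\frac{12}{-10} + \frac{4}{E}\right) E\right) + 4 = \left(E^{2} + \left(12 \left(- \frac{1}{10}\right) + \frac{4}{E}\right) E\right) + 4 = \left(E^{2} + \left(- \frac{6}{5} + \frac{4}{E}\right) E\right) + 4 = \left(E^{2} + E \left(- \frac{6}{5} + \frac{4}{E}\right)\right) + 4 = 4 + E^{2} + E \left(- \frac{6}{5} + \frac{4}{E}\right)$)
$s{\left(-18 \right)} - g{\left(-9 \right)} = \left(- \frac{1}{2}\right) \left(-18\right) - \left(8 + \left(-9\right)^{2} - - \frac{54}{5}\right) = 9 - \left(8 + 81 + \frac{54}{5}\right) = 9 - \frac{499}{5} = - \frac{454}{5}$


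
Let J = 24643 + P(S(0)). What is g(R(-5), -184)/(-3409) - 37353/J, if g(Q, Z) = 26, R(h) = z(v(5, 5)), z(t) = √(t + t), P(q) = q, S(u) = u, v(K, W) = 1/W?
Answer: -127977095/84007987 ≈ -1.5234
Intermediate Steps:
z(t) = √2*√t (z(t) = √(2*t) = √2*√t)
R(h) = √10/5 (R(h) = √2*√(1/5) = √2*√(⅕) = √2*(√5/5) = √10/5)
J = 24643 (J = 24643 + 0 = 24643)
g(R(-5), -184)/(-3409) - 37353/J = 26/(-3409) - 37353/24643 = 26*(-1/3409) - 37353*1/24643 = -26/3409 - 37353/24643 = -127977095/84007987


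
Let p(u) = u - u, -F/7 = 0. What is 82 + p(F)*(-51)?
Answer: 82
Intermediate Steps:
F = 0 (F = -7*0 = 0)
p(u) = 0
82 + p(F)*(-51) = 82 + 0*(-51) = 82 + 0 = 82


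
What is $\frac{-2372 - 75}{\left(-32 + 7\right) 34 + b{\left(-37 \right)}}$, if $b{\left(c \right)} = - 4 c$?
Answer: $\frac{2447}{702} \approx 3.4858$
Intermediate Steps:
$\frac{-2372 - 75}{\left(-32 + 7\right) 34 + b{\left(-37 \right)}} = \frac{-2372 - 75}{\left(-32 + 7\right) 34 - -148} = \frac{-2372 - 75}{\left(-25\right) 34 + 148} = \frac{-2372 - 75}{-850 + 148} = - \frac{2447}{-702} = \left(-2447\right) \left(- \frac{1}{702}\right) = \frac{2447}{702}$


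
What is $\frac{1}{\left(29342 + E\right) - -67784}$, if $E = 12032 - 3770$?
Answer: $\frac{1}{105388} \approx 9.4888 \cdot 10^{-6}$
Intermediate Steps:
$E = 8262$ ($E = 12032 - 3770 = 8262$)
$\frac{1}{\left(29342 + E\right) - -67784} = \frac{1}{\left(29342 + 8262\right) - -67784} = \frac{1}{37604 + 67784} = \frac{1}{105388}$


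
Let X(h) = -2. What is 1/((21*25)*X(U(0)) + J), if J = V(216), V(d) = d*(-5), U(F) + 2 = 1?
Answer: -1/2130 ≈ -0.00046948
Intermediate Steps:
U(F) = -1 (U(F) = -2 + 1 = -1)
V(d) = -5*d
J = -1080 (J = -5*216 = -1080)
1/((21*25)*X(U(0)) + J) = 1/((21*25)*(-2) - 1080) = 1/(525*(-2) - 1080) = 1/(-1050 - 1080) = 1/(-2130) = -1/2130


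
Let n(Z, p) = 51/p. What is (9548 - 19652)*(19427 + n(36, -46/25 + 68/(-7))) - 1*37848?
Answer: -66147592572/337 ≈ -1.9628e+8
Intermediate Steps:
(9548 - 19652)*(19427 + n(36, -46/25 + 68/(-7))) - 1*37848 = (9548 - 19652)*(19427 + 51/(-46/25 + 68/(-7))) - 1*37848 = -10104*(19427 + 51/(-46*1/25 + 68*(-⅐))) - 37848 = -10104*(19427 + 51/(-46/25 - 68/7)) - 37848 = -10104*(19427 + 51/(-2022/175)) - 37848 = -10104*(19427 + 51*(-175/2022)) - 37848 = -10104*(19427 - 2975/674) - 37848 = -10104*13090823/674 - 37848 = -66134837796/337 - 37848 = -66147592572/337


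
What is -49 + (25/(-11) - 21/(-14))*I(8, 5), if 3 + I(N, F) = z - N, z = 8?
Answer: -1027/22 ≈ -46.682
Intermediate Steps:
I(N, F) = 5 - N (I(N, F) = -3 + (8 - N) = 5 - N)
-49 + (25/(-11) - 21/(-14))*I(8, 5) = -49 + (25/(-11) - 21/(-14))*(5 - 1*8) = -49 + (25*(-1/11) - 21*(-1/14))*(5 - 8) = -49 + (-25/11 + 3/2)*(-3) = -49 - 17/22*(-3) = -49 + 51/22 = -1027/22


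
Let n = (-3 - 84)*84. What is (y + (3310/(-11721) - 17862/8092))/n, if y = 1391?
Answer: -65847551395/346568497128 ≈ -0.19000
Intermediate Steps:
n = -7308 (n = -87*84 = -7308)
(y + (3310/(-11721) - 17862/8092))/n = (1391 + (3310/(-11721) - 17862/8092))/(-7308) = (1391 + (3310*(-1/11721) - 17862*1/8092))*(-1/7308) = (1391 + (-3310/11721 - 8931/4046))*(-1/7308) = (1391 - 118072511/47423166)*(-1/7308) = (65847551395/47423166)*(-1/7308) = -65847551395/346568497128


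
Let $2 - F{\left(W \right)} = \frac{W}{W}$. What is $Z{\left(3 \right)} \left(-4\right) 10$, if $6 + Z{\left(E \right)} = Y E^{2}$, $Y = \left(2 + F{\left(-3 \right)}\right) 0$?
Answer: $240$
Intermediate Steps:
$F{\left(W \right)} = 1$ ($F{\left(W \right)} = 2 - \frac{W}{W} = 2 - 1 = 1$)
$Y = 0$ ($Y = \left(2 + 1\right) 0 = 3 \cdot 0 = 0$)
$Z{\left(E \right)} = -6$ ($Z{\left(E \right)} = -6 + 0 E^{2} = -6 + 0 = -6$)
$Z{\left(3 \right)} \left(-4\right) 10 = \left(-6\right) \left(-4\right) 10 = 24 \cdot 10 = 240$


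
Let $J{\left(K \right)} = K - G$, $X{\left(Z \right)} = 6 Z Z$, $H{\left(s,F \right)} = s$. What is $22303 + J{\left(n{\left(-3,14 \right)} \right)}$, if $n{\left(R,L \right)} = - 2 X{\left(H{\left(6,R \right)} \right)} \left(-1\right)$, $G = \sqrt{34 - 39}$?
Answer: $22735 - i \sqrt{5} \approx 22735.0 - 2.2361 i$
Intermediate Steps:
$X{\left(Z \right)} = 6 Z^{2}$
$G = i \sqrt{5}$ ($G = \sqrt{-5} = i \sqrt{5} \approx 2.2361 i$)
$n{\left(R,L \right)} = 432$ ($n{\left(R,L \right)} = - 2 \cdot 6 \cdot 6^{2} \left(-1\right) = - 2 \cdot 6 \cdot 36 \left(-1\right) = \left(-2\right) 216 \left(-1\right) = \left(-432\right) \left(-1\right) = 432$)
$J{\left(K \right)} = K - i \sqrt{5}$
$22303 + J{\left(n{\left(-3,14 \right)} \right)} = 22303 + \left(432 - i \sqrt{5}\right) = 22735 - i \sqrt{5}$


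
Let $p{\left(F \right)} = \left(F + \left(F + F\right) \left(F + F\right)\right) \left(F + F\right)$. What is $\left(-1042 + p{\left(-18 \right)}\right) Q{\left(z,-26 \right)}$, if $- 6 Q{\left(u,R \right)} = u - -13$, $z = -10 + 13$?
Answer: $\frac{376400}{3} \approx 1.2547 \cdot 10^{5}$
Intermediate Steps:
$z = 3$
$Q{\left(u,R \right)} = - \frac{13}{6} - \frac{u}{6}$ ($Q{\left(u,R \right)} = - \frac{u - -13}{6} = - \frac{u + 13}{6} = - \frac{13 + u}{6} = - \frac{13}{6} - \frac{u}{6}$)
$p{\left(F \right)} = 2 F \left(F + 4 F^{2}\right)$ ($p{\left(F \right)} = \left(F + 2 F 2 F\right) 2 F = \left(F + 4 F^{2}\right) 2 F = 2 F \left(F + 4 F^{2}\right)$)
$\left(-1042 + p{\left(-18 \right)}\right) Q{\left(z,-26 \right)} = \left(-1042 + \left(-18\right)^{2} \left(2 + 8 \left(-18\right)\right)\right) \left(- \frac{13}{6} - \frac{1}{2}\right) = \left(-1042 + 324 \left(2 - 144\right)\right) \left(- \frac{13}{6} - \frac{1}{2}\right) = \left(-1042 + 324 \left(-142\right)\right) \left(- \frac{8}{3}\right) = \left(-1042 - 46008\right) \left(- \frac{8}{3}\right) = \left(-47050\right) \left(- \frac{8}{3}\right) = \frac{376400}{3}$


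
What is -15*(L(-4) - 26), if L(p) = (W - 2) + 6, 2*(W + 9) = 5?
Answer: 855/2 ≈ 427.50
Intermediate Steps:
W = -13/2 (W = -9 + (½)*5 = -9 + 5/2 = -13/2 ≈ -6.5000)
L(p) = -5/2 (L(p) = (-13/2 - 2) + 6 = -17/2 + 6 = -5/2)
-15*(L(-4) - 26) = -15*(-5/2 - 26) = -15*(-57/2) = 855/2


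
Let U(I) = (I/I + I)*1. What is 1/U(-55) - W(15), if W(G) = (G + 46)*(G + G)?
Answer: -98821/54 ≈ -1830.0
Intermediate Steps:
W(G) = 2*G*(46 + G) (W(G) = (46 + G)*(2*G) = 2*G*(46 + G))
U(I) = 1 + I (U(I) = (1 + I)*1 = 1 + I)
1/U(-55) - W(15) = 1/(1 - 55) - 2*15*(46 + 15) = 1/(-54) - 2*15*61 = -1/54 - 1*1830 = -1/54 - 1830 = -98821/54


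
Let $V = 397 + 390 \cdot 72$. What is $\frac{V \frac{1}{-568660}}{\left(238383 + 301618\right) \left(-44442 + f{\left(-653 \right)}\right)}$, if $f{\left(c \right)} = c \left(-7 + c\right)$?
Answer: $- \frac{28477}{118696917311899080} \approx -2.3991 \cdot 10^{-13}$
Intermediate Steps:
$V = 28477$ ($V = 397 + 28080 = 28477$)
$\frac{V \frac{1}{-568660}}{\left(238383 + 301618\right) \left(-44442 + f{\left(-653 \right)}\right)} = \frac{28477 \frac{1}{-568660}}{\left(238383 + 301618\right) \left(-44442 - 653 \left(-7 - 653\right)\right)} = \frac{28477 \left(- \frac{1}{568660}\right)}{540001 \left(-44442 - -430980\right)} = - \frac{28477}{568660 \cdot 540001 \left(-44442 + 430980\right)} = - \frac{28477}{568660 \cdot 540001 \cdot 386538} = - \frac{28477}{568660 \cdot 208730906538} = \left(- \frac{28477}{568660}\right) \frac{1}{208730906538} = - \frac{28477}{118696917311899080}$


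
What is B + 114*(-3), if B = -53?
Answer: -395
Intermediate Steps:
B + 114*(-3) = -53 + 114*(-3) = -53 - 342 = -395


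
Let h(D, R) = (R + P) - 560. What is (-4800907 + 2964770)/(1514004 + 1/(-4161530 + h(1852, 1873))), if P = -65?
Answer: -7638847710634/6298683589127 ≈ -1.2128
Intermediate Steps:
h(D, R) = -625 + R (h(D, R) = (R - 65) - 560 = (-65 + R) - 560 = -625 + R)
(-4800907 + 2964770)/(1514004 + 1/(-4161530 + h(1852, 1873))) = (-4800907 + 2964770)/(1514004 + 1/(-4161530 + (-625 + 1873))) = -1836137/(1514004 + 1/(-4161530 + 1248)) = -1836137/(1514004 + 1/(-4160282)) = -1836137/(1514004 - 1/4160282) = -1836137/6298683589127/4160282 = -1836137*4160282/6298683589127 = -7638847710634/6298683589127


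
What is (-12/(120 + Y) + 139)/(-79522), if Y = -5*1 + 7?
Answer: -8473/4850842 ≈ -0.0017467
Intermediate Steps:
Y = 2 (Y = -5 + 7 = 2)
(-12/(120 + Y) + 139)/(-79522) = (-12/(120 + 2) + 139)/(-79522) = (-12/122 + 139)*(-1/79522) = (-12*1/122 + 139)*(-1/79522) = (-6/61 + 139)*(-1/79522) = (8473/61)*(-1/79522) = -8473/4850842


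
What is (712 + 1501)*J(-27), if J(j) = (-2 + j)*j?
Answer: 1732779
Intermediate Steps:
J(j) = j*(-2 + j)
(712 + 1501)*J(-27) = (712 + 1501)*(-27*(-2 - 27)) = 2213*(-27*(-29)) = 2213*783 = 1732779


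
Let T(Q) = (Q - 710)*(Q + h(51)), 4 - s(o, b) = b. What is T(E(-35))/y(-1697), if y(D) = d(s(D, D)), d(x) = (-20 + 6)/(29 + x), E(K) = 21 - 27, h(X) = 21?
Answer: 9290100/7 ≈ 1.3272e+6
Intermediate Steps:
E(K) = -6
s(o, b) = 4 - b
d(x) = -14/(29 + x)
y(D) = -14/(33 - D) (y(D) = -14/(29 + (4 - D)) = -14/(33 - D))
T(Q) = (-710 + Q)*(21 + Q) (T(Q) = (Q - 710)*(Q + 21) = (-710 + Q)*(21 + Q))
T(E(-35))/y(-1697) = (-14910 + (-6)² - 689*(-6))/((14/(-33 - 1697))) = (-14910 + 36 + 4134)/((14/(-1730))) = -10740/(14*(-1/1730)) = -10740/(-7/865) = -10740*(-865/7) = 9290100/7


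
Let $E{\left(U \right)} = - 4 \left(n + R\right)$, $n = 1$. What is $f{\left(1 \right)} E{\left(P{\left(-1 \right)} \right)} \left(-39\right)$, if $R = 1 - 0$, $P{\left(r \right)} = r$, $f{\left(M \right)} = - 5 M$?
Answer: $-1560$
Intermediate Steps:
$R = 1$ ($R = 1 + 0 = 1$)
$E{\left(U \right)} = -8$ ($E{\left(U \right)} = - 4 \left(1 + 1\right) = \left(-4\right) 2 = -8$)
$f{\left(1 \right)} E{\left(P{\left(-1 \right)} \right)} \left(-39\right) = \left(-5\right) 1 \left(-8\right) \left(-39\right) = \left(-5\right) \left(-8\right) \left(-39\right) = 40 \left(-39\right) = -1560$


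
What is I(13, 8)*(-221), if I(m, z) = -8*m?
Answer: 22984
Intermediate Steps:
I(13, 8)*(-221) = -8*13*(-221) = -104*(-221) = 22984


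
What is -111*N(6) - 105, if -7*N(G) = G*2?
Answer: 597/7 ≈ 85.286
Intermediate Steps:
N(G) = -2*G/7 (N(G) = -G*2/7 = -2*G/7)
-111*N(6) - 105 = -(-222)*6/7 - 105 = -111*(-12/7) - 105 = 1332/7 - 105 = 597/7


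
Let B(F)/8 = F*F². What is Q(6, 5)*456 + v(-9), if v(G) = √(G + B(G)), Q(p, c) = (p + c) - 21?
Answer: -4560 + 3*I*√649 ≈ -4560.0 + 76.426*I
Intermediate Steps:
B(F) = 8*F³ (B(F) = 8*(F*F²) = 8*F³)
Q(p, c) = -21 + c + p (Q(p, c) = (c + p) - 21 = -21 + c + p)
v(G) = √(G + 8*G³)
Q(6, 5)*456 + v(-9) = (-21 + 5 + 6)*456 + √(-9 + 8*(-9)³) = -10*456 + √(-9 + 8*(-729)) = -4560 + √(-9 - 5832) = -4560 + √(-5841) = -4560 + 3*I*√649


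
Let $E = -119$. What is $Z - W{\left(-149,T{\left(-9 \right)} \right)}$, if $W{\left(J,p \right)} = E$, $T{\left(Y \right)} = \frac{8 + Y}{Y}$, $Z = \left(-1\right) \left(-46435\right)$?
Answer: $46554$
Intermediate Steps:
$Z = 46435$
$T{\left(Y \right)} = \frac{8 + Y}{Y}$
$W{\left(J,p \right)} = -119$
$Z - W{\left(-149,T{\left(-9 \right)} \right)} = 46435 - -119 = 46435 + 119 = 46554$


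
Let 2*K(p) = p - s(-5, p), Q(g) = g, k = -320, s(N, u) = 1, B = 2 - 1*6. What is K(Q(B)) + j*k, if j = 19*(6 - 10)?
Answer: 48635/2 ≈ 24318.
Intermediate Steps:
B = -4 (B = 2 - 6 = -4)
K(p) = -1/2 + p/2 (K(p) = (p - 1*1)/2 = (p - 1)/2 = (-1 + p)/2 = -1/2 + p/2)
j = -76 (j = 19*(-4) = -76)
K(Q(B)) + j*k = (-1/2 + (1/2)*(-4)) - 76*(-320) = (-1/2 - 2) + 24320 = -5/2 + 24320 = 48635/2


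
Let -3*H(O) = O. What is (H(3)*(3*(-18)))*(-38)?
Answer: -2052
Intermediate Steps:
H(O) = -O/3
(H(3)*(3*(-18)))*(-38) = ((-1/3*3)*(3*(-18)))*(-38) = -1*(-54)*(-38) = 54*(-38) = -2052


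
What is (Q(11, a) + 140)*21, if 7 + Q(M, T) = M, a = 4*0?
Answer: 3024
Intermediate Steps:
a = 0
Q(M, T) = -7 + M
(Q(11, a) + 140)*21 = ((-7 + 11) + 140)*21 = (4 + 140)*21 = 144*21 = 3024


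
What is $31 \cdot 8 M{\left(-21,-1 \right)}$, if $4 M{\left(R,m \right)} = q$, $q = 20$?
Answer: $1240$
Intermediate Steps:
$M{\left(R,m \right)} = 5$ ($M{\left(R,m \right)} = \frac{1}{4} \cdot 20 = 5$)
$31 \cdot 8 M{\left(-21,-1 \right)} = 31 \cdot 8 \cdot 5 = 248 \cdot 5 = 1240$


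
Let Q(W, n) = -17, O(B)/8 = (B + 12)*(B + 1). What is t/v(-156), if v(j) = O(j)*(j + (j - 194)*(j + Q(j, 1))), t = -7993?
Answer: -7993/10783952640 ≈ -7.4119e-7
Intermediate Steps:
O(B) = 8*(1 + B)*(12 + B) (O(B) = 8*((B + 12)*(B + 1)) = 8*((12 + B)*(1 + B)) = 8*((1 + B)*(12 + B)) = 8*(1 + B)*(12 + B))
v(j) = (j + (-194 + j)*(-17 + j))*(96 + 8*j² + 104*j) (v(j) = (96 + 8*j² + 104*j)*(j + (j - 194)*(j - 17)) = (96 + 8*j² + 104*j)*(j + (-194 + j)*(-17 + j)) = (j + (-194 + j)*(-17 + j))*(96 + 8*j² + 104*j))
t/v(-156) = -7993*1/(8*(12 + (-156)² + 13*(-156))*(3298 + (-156)² - 210*(-156))) = -7993*1/(8*(12 + 24336 - 2028)*(3298 + 24336 + 32760)) = -7993/(8*22320*60394) = -7993/10783952640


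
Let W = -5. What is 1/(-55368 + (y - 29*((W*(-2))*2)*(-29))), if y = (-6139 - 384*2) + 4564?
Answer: -1/40891 ≈ -2.4455e-5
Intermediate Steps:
y = -2343 (y = (-6139 - 768) + 4564 = -6907 + 4564 = -2343)
1/(-55368 + (y - 29*((W*(-2))*2)*(-29))) = 1/(-55368 + (-2343 - 29*(-5*(-2)*2)*(-29))) = 1/(-55368 + (-2343 - 29*(10*2)*(-29))) = 1/(-55368 + (-2343 - 29*20*(-29))) = 1/(-55368 + (-2343 - 580*(-29))) = 1/(-55368 + (-2343 - 1*(-16820))) = 1/(-55368 + (-2343 + 16820)) = 1/(-55368 + 14477) = 1/(-40891) = -1/40891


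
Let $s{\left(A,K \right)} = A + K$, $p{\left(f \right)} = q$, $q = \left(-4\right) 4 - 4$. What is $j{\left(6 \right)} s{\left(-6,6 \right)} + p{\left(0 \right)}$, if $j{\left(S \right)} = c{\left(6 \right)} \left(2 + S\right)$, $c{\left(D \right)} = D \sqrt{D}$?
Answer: $-20$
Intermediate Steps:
$c{\left(D \right)} = D^{\frac{3}{2}}$
$j{\left(S \right)} = 6 \sqrt{6} \left(2 + S\right)$ ($j{\left(S \right)} = 6^{\frac{3}{2}} \left(2 + S\right) = 6 \sqrt{6} \left(2 + S\right)$)
$q = -20$ ($q = -16 - 4 = -20$)
$p{\left(f \right)} = -20$
$j{\left(6 \right)} s{\left(-6,6 \right)} + p{\left(0 \right)} = 6 \sqrt{6} \left(2 + 6\right) \left(-6 + 6\right) - 20 = 6 \sqrt{6} \cdot 8 \cdot 0 - 20 = 48 \sqrt{6} \cdot 0 - 20 = 0 - 20 = -20$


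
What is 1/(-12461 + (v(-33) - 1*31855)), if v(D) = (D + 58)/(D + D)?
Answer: -66/2924881 ≈ -2.2565e-5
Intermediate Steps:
v(D) = (58 + D)/(2*D) (v(D) = (58 + D)/((2*D)) = (58 + D)*(1/(2*D)) = (58 + D)/(2*D))
1/(-12461 + (v(-33) - 1*31855)) = 1/(-12461 + ((½)*(58 - 33)/(-33) - 1*31855)) = 1/(-12461 + ((½)*(-1/33)*25 - 31855)) = 1/(-12461 + (-25/66 - 31855)) = 1/(-12461 - 2102455/66) = 1/(-2924881/66) = -66/2924881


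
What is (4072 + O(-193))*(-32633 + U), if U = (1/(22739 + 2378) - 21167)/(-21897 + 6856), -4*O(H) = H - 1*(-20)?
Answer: -202926592812359943/1511139188 ≈ -1.3429e+8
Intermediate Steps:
O(H) = -5 - H/4 (O(H) = -(H - 1*(-20))/4 = -(H + 20)/4 = -(20 + H)/4 = -5 - H/4)
U = 531651538/377784797 (U = (1/25117 - 21167)/(-15041) = (1/25117 - 21167)*(-1/15041) = -531651538/25117*(-1/15041) = 531651538/377784797 ≈ 1.4073)
(4072 + O(-193))*(-32633 + U) = (4072 + (-5 - 1/4*(-193)))*(-32633 + 531651538/377784797) = (4072 + (-5 + 193/4))*(-12327719628963/377784797) = (4072 + 173/4)*(-12327719628963/377784797) = (16461/4)*(-12327719628963/377784797) = -202926592812359943/1511139188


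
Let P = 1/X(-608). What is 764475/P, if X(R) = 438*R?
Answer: -203582750400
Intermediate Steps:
P = -1/266304 (P = 1/(438*(-608)) = 1/(-266304) = -1/266304 ≈ -3.7551e-6)
764475/P = 764475/(-1/266304) = 764475*(-266304) = -203582750400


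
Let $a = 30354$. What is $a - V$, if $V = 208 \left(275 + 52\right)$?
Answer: $-37662$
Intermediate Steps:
$V = 68016$ ($V = 208 \cdot 327 = 68016$)
$a - V = 30354 - 68016 = -37662$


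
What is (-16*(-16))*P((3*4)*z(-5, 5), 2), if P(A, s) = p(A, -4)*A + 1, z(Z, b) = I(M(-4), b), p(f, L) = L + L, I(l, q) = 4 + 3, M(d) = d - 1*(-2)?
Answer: -171776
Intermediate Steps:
M(d) = 2 + d (M(d) = d + 2 = 2 + d)
I(l, q) = 7
p(f, L) = 2*L
z(Z, b) = 7
P(A, s) = 1 - 8*A (P(A, s) = (2*(-4))*A + 1 = -8*A + 1 = 1 - 8*A)
(-16*(-16))*P((3*4)*z(-5, 5), 2) = (-16*(-16))*(1 - 8*3*4*7) = 256*(1 - 96*7) = 256*(1 - 8*84) = 256*(1 - 672) = 256*(-671) = -171776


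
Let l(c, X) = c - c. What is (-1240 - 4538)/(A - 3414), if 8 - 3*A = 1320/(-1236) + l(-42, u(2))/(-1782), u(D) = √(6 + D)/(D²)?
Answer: 892701/526996 ≈ 1.6939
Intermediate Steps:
u(D) = √(6 + D)/D²
l(c, X) = 0
A = 934/309 (A = 8/3 - (1320/(-1236) + 0/(-1782))/3 = 8/3 - (1320*(-1/1236) + 0*(-1/1782))/3 = 8/3 - (-110/103 + 0)/3 = 8/3 - ⅓*(-110/103) = 8/3 + 110/309 = 934/309 ≈ 3.0227)
(-1240 - 4538)/(A - 3414) = (-1240 - 4538)/(934/309 - 3414) = -5778/(-1053992/309) = -5778*(-309/1053992) = 892701/526996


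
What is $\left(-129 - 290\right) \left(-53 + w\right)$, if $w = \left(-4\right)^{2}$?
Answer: $15503$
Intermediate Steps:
$w = 16$
$\left(-129 - 290\right) \left(-53 + w\right) = \left(-129 - 290\right) \left(-53 + 16\right) = \left(-419\right) \left(-37\right) = 15503$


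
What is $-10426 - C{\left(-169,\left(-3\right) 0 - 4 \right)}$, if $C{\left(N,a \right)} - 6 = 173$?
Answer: $-10605$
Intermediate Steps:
$C{\left(N,a \right)} = 179$ ($C{\left(N,a \right)} = 6 + 173 = 179$)
$-10426 - C{\left(-169,\left(-3\right) 0 - 4 \right)} = -10426 - 179 = -10605$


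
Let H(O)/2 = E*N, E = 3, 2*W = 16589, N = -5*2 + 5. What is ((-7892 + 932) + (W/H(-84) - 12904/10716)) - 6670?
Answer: -248391299/17860 ≈ -13908.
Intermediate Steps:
N = -5 (N = -10 + 5 = -5)
W = 16589/2 (W = (1/2)*16589 = 16589/2 ≈ 8294.5)
H(O) = -30 (H(O) = 2*(3*(-5)) = 2*(-15) = -30)
((-7892 + 932) + (W/H(-84) - 12904/10716)) - 6670 = ((-7892 + 932) + ((16589/2)/(-30) - 12904/10716)) - 6670 = (-6960 + ((16589/2)*(-1/30) - 12904*1/10716)) - 6670 = (-6960 + (-16589/60 - 3226/2679)) - 6670 = (-6960 - 4959499/17860) - 6670 = -129265099/17860 - 6670 = -248391299/17860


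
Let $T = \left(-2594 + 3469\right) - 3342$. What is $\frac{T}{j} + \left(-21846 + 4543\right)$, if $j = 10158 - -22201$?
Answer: $- \frac{559910244}{32359} \approx -17303.0$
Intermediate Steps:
$T = -2467$ ($T = 875 - 3342 = -2467$)
$j = 32359$ ($j = 10158 + 22201 = 32359$)
$\frac{T}{j} + \left(-21846 + 4543\right) = - \frac{2467}{32359} + \left(-21846 + 4543\right) = \left(-2467\right) \frac{1}{32359} - 17303 = - \frac{2467}{32359} - 17303 = - \frac{559910244}{32359}$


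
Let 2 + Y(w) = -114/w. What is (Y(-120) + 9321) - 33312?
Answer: -479841/20 ≈ -23992.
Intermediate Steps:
Y(w) = -2 - 114/w
(Y(-120) + 9321) - 33312 = ((-2 - 114/(-120)) + 9321) - 33312 = ((-2 - 114*(-1/120)) + 9321) - 33312 = ((-2 + 19/20) + 9321) - 33312 = (-21/20 + 9321) - 33312 = 186399/20 - 33312 = -479841/20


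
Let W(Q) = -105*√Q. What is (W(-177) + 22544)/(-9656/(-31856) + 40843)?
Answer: 89770208/162638033 - 418110*I*√177/162638033 ≈ 0.55196 - 0.034202*I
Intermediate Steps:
(W(-177) + 22544)/(-9656/(-31856) + 40843) = (-105*I*√177 + 22544)/(-9656/(-31856) + 40843) = (-105*I*√177 + 22544)/(-9656*(-1/31856) + 40843) = (-105*I*√177 + 22544)/(1207/3982 + 40843) = (22544 - 105*I*√177)/(162638033/3982) = (22544 - 105*I*√177)*(3982/162638033) = 89770208/162638033 - 418110*I*√177/162638033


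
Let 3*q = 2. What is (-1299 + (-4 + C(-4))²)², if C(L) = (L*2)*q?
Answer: 118962649/81 ≈ 1.4687e+6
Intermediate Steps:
q = ⅔ (q = (⅓)*2 = ⅔ ≈ 0.66667)
C(L) = 4*L/3 (C(L) = (L*2)*(⅔) = (2*L)*(⅔) = 4*L/3)
(-1299 + (-4 + C(-4))²)² = (-1299 + (-4 + (4/3)*(-4))²)² = (-1299 + (-4 - 16/3)²)² = (-1299 + (-28/3)²)² = (-1299 + 784/9)² = (-10907/9)² = 118962649/81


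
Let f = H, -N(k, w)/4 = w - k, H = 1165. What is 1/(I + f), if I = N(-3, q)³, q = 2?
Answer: -1/6835 ≈ -0.00014631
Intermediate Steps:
N(k, w) = -4*w + 4*k (N(k, w) = -4*(w - k) = -4*w + 4*k)
f = 1165
I = -8000 (I = (-4*2 + 4*(-3))³ = (-8 - 12)³ = (-20)³ = -8000)
1/(I + f) = 1/(-8000 + 1165) = 1/(-6835) = -1/6835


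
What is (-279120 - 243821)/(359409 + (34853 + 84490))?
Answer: -522941/478752 ≈ -1.0923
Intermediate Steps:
(-279120 - 243821)/(359409 + (34853 + 84490)) = -522941/(359409 + 119343) = -522941/478752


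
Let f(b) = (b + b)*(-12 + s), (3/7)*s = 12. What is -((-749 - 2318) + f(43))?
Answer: 1691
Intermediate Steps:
s = 28 (s = (7/3)*12 = 28)
f(b) = 32*b (f(b) = (b + b)*(-12 + 28) = (2*b)*16 = 32*b)
-((-749 - 2318) + f(43)) = -((-749 - 2318) + 32*43) = -(-3067 + 1376) = -1*(-1691) = 1691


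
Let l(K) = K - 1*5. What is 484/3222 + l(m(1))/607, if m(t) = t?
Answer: 140450/977877 ≈ 0.14363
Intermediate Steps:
l(K) = -5 + K (l(K) = K - 5 = -5 + K)
484/3222 + l(m(1))/607 = 484/3222 + (-5 + 1)/607 = 484*(1/3222) - 4*1/607 = 242/1611 - 4/607 = 140450/977877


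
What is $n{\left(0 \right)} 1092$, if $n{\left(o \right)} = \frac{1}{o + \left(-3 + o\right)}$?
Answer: $-364$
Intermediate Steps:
$n{\left(o \right)} = \frac{1}{-3 + 2 o}$
$n{\left(0 \right)} 1092 = \frac{1}{-3 + 2 \cdot 0} \cdot 1092 = \frac{1}{-3 + 0} \cdot 1092 = \frac{1}{-3} \cdot 1092 = \left(- \frac{1}{3}\right) 1092 = -364$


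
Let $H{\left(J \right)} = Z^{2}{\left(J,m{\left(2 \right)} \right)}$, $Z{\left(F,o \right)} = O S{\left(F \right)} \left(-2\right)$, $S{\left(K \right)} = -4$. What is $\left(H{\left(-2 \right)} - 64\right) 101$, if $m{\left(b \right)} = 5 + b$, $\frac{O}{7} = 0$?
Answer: $-6464$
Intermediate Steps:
$O = 0$ ($O = 7 \cdot 0 = 0$)
$Z{\left(F,o \right)} = 0$ ($Z{\left(F,o \right)} = 0 \left(-4\right) \left(-2\right) = 0 \left(-2\right) = 0$)
$H{\left(J \right)} = 0$ ($H{\left(J \right)} = 0^{2} = 0$)
$\left(H{\left(-2 \right)} - 64\right) 101 = \left(0 - 64\right) 101 = \left(-64\right) 101 = -6464$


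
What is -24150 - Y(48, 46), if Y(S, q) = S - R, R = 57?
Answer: -24141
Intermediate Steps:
Y(S, q) = -57 + S (Y(S, q) = S - 1*57 = S - 57 = -57 + S)
-24150 - Y(48, 46) = -24150 - (-57 + 48) = -24150 - 1*(-9) = -24150 + 9 = -24141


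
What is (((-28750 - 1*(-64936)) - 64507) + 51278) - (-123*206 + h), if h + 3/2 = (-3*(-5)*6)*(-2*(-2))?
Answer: 95873/2 ≈ 47937.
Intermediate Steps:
h = 717/2 (h = -3/2 + (-3*(-5)*6)*(-2*(-2)) = -3/2 + (15*6)*4 = -3/2 + 90*4 = -3/2 + 360 = 717/2 ≈ 358.50)
(((-28750 - 1*(-64936)) - 64507) + 51278) - (-123*206 + h) = (((-28750 - 1*(-64936)) - 64507) + 51278) - (-123*206 + 717/2) = (((-28750 + 64936) - 64507) + 51278) - (-25338 + 717/2) = ((36186 - 64507) + 51278) - 1*(-49959/2) = (-28321 + 51278) + 49959/2 = 22957 + 49959/2 = 95873/2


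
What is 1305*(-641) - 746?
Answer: -837251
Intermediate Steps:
1305*(-641) - 746 = -836505 - 746 = -837251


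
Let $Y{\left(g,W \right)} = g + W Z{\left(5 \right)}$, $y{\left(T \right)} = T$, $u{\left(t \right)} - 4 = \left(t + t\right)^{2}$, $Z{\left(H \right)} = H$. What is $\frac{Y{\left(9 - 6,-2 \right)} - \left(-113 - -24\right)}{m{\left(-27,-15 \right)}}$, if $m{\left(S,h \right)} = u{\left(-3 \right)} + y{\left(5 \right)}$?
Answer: $\frac{82}{45} \approx 1.8222$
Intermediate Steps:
$u{\left(t \right)} = 4 + 4 t^{2}$ ($u{\left(t \right)} = 4 + \left(t + t\right)^{2} = 4 + \left(2 t\right)^{2} = 4 + 4 t^{2}$)
$Y{\left(g,W \right)} = g + 5 W$ ($Y{\left(g,W \right)} = g + W 5 = g + 5 W$)
$m{\left(S,h \right)} = 45$ ($m{\left(S,h \right)} = \left(4 + 4 \left(-3\right)^{2}\right) + 5 = \left(4 + 4 \cdot 9\right) + 5 = \left(4 + 36\right) + 5 = 40 + 5 = 45$)
$\frac{Y{\left(9 - 6,-2 \right)} - \left(-113 - -24\right)}{m{\left(-27,-15 \right)}} = \frac{\left(\left(9 - 6\right) + 5 \left(-2\right)\right) - \left(-113 - -24\right)}{45} = \left(\left(3 - 10\right) - \left(-113 + 24\right)\right) \frac{1}{45} = \left(-7 - -89\right) \frac{1}{45} = \left(-7 + 89\right) \frac{1}{45} = 82 \cdot \frac{1}{45} = \frac{82}{45}$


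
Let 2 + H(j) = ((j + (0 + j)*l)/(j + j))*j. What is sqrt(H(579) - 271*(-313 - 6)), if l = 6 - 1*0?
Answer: sqrt(353894)/2 ≈ 297.44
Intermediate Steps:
l = 6 (l = 6 + 0 = 6)
H(j) = -2 + 7*j/2 (H(j) = -2 + ((j + (0 + j)*6)/(j + j))*j = -2 + ((j + j*6)/((2*j)))*j = -2 + ((j + 6*j)*(1/(2*j)))*j = -2 + ((7*j)*(1/(2*j)))*j = -2 + 7*j/2)
sqrt(H(579) - 271*(-313 - 6)) = sqrt((-2 + (7/2)*579) - 271*(-313 - 6)) = sqrt((-2 + 4053/2) - 271*(-319)) = sqrt(4049/2 + 86449) = sqrt(176947/2) = sqrt(353894)/2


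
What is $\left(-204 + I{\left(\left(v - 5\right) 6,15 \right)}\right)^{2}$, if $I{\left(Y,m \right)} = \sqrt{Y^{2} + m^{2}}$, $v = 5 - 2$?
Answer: $41985 - 1224 \sqrt{41} \approx 34148.0$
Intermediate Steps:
$v = 3$
$\left(-204 + I{\left(\left(v - 5\right) 6,15 \right)}\right)^{2} = \left(-204 + \sqrt{\left(\left(3 - 5\right) 6\right)^{2} + 15^{2}}\right)^{2} = \left(-204 + \sqrt{\left(\left(-2\right) 6\right)^{2} + 225}\right)^{2} = \left(-204 + \sqrt{\left(-12\right)^{2} + 225}\right)^{2} = \left(-204 + \sqrt{144 + 225}\right)^{2} = \left(-204 + \sqrt{369}\right)^{2} = \left(-204 + 3 \sqrt{41}\right)^{2}$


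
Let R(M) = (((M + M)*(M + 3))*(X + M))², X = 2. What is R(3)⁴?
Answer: 1101996057600000000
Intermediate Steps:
R(M) = 4*M²*(2 + M)²*(3 + M)² (R(M) = (((M + M)*(M + 3))*(2 + M))² = (((2*M)*(3 + M))*(2 + M))² = ((2*M*(3 + M))*(2 + M))² = (2*M*(2 + M)*(3 + M))² = 4*M²*(2 + M)²*(3 + M)²)
R(3)⁴ = (4*3²*(2 + 3)²*(3 + 3)²)⁴ = (4*9*5²*6²)⁴ = (4*9*25*36)⁴ = 32400⁴ = 1101996057600000000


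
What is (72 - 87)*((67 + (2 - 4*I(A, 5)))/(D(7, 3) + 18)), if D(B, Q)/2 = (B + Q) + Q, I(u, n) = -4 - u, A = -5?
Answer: -975/44 ≈ -22.159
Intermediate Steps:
D(B, Q) = 2*B + 4*Q (D(B, Q) = 2*((B + Q) + Q) = 2*(B + 2*Q) = 2*B + 4*Q)
(72 - 87)*((67 + (2 - 4*I(A, 5)))/(D(7, 3) + 18)) = (72 - 87)*((67 + (2 - 4*(-4 - 1*(-5))))/((2*7 + 4*3) + 18)) = -15*(67 + (2 - 4*(-4 + 5)))/((14 + 12) + 18) = -15*(67 + (2 - 4*1))/(26 + 18) = -15*(67 + (2 - 4))/44 = -15*(67 - 2)/44 = -975/44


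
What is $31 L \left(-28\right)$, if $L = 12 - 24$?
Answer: $10416$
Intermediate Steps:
$L = -12$ ($L = 12 - 24 = -12$)
$31 L \left(-28\right) = 31 \left(-12\right) \left(-28\right) = \left(-372\right) \left(-28\right) = 10416$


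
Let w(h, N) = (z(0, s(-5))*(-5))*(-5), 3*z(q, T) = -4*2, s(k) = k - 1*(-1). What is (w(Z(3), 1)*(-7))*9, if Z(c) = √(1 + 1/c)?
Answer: 4200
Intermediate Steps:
Z(c) = √(1 + 1/c)
s(k) = 1 + k (s(k) = k + 1 = 1 + k)
z(q, T) = -8/3 (z(q, T) = (-4*2)/3 = (⅓)*(-8) = -8/3)
w(h, N) = -200/3 (w(h, N) = -8/3*(-5)*(-5) = (40/3)*(-5) = -200/3)
(w(Z(3), 1)*(-7))*9 = -200/3*(-7)*9 = (1400/3)*9 = 4200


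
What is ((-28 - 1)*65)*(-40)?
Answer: 75400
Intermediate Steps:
((-28 - 1)*65)*(-40) = -29*65*(-40) = -1885*(-40) = 75400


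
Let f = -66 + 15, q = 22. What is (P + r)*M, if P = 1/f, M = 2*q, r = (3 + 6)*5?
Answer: 100936/51 ≈ 1979.1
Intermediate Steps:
f = -51
r = 45 (r = 9*5 = 45)
M = 44 (M = 2*22 = 44)
P = -1/51 (P = 1/(-51) = -1/51 ≈ -0.019608)
(P + r)*M = (-1/51 + 45)*44 = (2294/51)*44 = 100936/51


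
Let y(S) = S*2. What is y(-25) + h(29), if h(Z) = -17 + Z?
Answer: -38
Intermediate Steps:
y(S) = 2*S
y(-25) + h(29) = 2*(-25) + (-17 + 29) = -50 + 12 = -38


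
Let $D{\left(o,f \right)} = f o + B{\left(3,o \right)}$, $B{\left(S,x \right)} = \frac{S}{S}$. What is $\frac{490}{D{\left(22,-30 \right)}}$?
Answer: $- \frac{490}{659} \approx -0.74355$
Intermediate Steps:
$B{\left(S,x \right)} = 1$
$D{\left(o,f \right)} = 1 + f o$ ($D{\left(o,f \right)} = f o + 1 = 1 + f o$)
$\frac{490}{D{\left(22,-30 \right)}} = \frac{490}{1 - 660} = \frac{490}{-659} = 490 \left(- \frac{1}{659}\right) = - \frac{490}{659}$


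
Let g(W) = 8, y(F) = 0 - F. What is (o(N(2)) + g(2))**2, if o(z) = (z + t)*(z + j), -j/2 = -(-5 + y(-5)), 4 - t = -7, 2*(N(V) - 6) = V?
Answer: 17956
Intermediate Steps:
y(F) = -F
N(V) = 6 + V/2
t = 11 (t = 4 - 1*(-7) = 4 + 7 = 11)
j = 0 (j = -(-2)*(-5 - 1*(-5)) = -(-2)*(-5 + 5) = -(-2)*0 = -2*0 = 0)
o(z) = z*(11 + z) (o(z) = (z + 11)*(z + 0) = (11 + z)*z = z*(11 + z))
(o(N(2)) + g(2))**2 = ((6 + (1/2)*2)*(11 + (6 + (1/2)*2)) + 8)**2 = ((6 + 1)*(11 + (6 + 1)) + 8)**2 = (7*(11 + 7) + 8)**2 = (7*18 + 8)**2 = (126 + 8)**2 = 134**2 = 17956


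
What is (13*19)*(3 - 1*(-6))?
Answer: 2223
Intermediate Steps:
(13*19)*(3 - 1*(-6)) = 247*(3 + 6) = 247*9 = 2223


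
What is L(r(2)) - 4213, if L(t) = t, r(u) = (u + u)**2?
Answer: -4197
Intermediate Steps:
r(u) = 4*u**2 (r(u) = (2*u)**2 = 4*u**2)
L(r(2)) - 4213 = 4*2**2 - 4213 = 4*4 - 4213 = 16 - 4213 = -4197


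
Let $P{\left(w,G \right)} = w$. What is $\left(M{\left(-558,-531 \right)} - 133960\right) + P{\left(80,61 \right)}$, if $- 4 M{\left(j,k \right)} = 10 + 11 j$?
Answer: $-132348$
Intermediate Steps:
$M{\left(j,k \right)} = - \frac{5}{2} - \frac{11 j}{4}$ ($M{\left(j,k \right)} = - \frac{10 + 11 j}{4} = - \frac{5}{2} - \frac{11 j}{4}$)
$\left(M{\left(-558,-531 \right)} - 133960\right) + P{\left(80,61 \right)} = \left(\left(- \frac{5}{2} - - \frac{3069}{2}\right) - 133960\right) + 80 = \left(\left(- \frac{5}{2} + \frac{3069}{2}\right) - 133960\right) + 80 = \left(1532 - 133960\right) + 80 = -132428 + 80 = -132348$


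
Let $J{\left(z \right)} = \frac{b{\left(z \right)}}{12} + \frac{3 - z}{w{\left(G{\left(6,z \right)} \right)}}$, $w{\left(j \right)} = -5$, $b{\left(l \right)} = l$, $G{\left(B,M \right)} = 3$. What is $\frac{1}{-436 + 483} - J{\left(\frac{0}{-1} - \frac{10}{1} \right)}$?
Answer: $\frac{4871}{1410} \approx 3.4546$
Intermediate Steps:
$J{\left(z \right)} = - \frac{3}{5} + \frac{17 z}{60}$ ($J{\left(z \right)} = \frac{z}{12} + \frac{3 - z}{-5} = z \frac{1}{12} + \left(3 - z\right) \left(- \frac{1}{5}\right) = \frac{z}{12} + \left(- \frac{3}{5} + \frac{z}{5}\right) = - \frac{3}{5} + \frac{17 z}{60}$)
$\frac{1}{-436 + 483} - J{\left(\frac{0}{-1} - \frac{10}{1} \right)} = \frac{1}{-436 + 483} - \left(- \frac{3}{5} + \frac{17 \left(\frac{0}{-1} - \frac{10}{1}\right)}{60}\right) = \frac{1}{47} - \left(- \frac{3}{5} + \frac{17 \left(0 \left(-1\right) - 10\right)}{60}\right) = \frac{1}{47} - \left(- \frac{3}{5} + \frac{17 \left(0 - 10\right)}{60}\right) = \frac{1}{47} - \left(- \frac{3}{5} + \frac{17}{60} \left(-10\right)\right) = \frac{1}{47} - \left(- \frac{3}{5} - \frac{17}{6}\right) = \frac{1}{47} - - \frac{103}{30} = \frac{1}{47} + \frac{103}{30} = \frac{4871}{1410}$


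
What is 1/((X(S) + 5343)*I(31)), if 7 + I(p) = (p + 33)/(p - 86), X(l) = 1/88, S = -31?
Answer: -968/42222613 ≈ -2.2926e-5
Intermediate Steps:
X(l) = 1/88
I(p) = -7 + (33 + p)/(-86 + p) (I(p) = -7 + (p + 33)/(p - 86) = -7 + (33 + p)/(-86 + p))
1/((X(S) + 5343)*I(31)) = 1/((1/88 + 5343)*(((635 - 6*31)/(-86 + 31)))) = 1/((470185/88)*(((635 - 186)/(-55)))) = 88/(470185*((-1/55*449))) = 88/(470185*(-449/55)) = (88/470185)*(-55/449) = -968/42222613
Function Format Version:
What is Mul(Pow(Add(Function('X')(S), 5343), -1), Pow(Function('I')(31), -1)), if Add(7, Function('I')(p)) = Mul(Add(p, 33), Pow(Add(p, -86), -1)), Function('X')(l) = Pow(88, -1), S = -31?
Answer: Rational(-968, 42222613) ≈ -2.2926e-5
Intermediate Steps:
Function('X')(l) = Rational(1, 88)
Function('I')(p) = Add(-7, Mul(Pow(Add(-86, p), -1), Add(33, p))) (Function('I')(p) = Add(-7, Mul(Add(p, 33), Pow(Add(p, -86), -1))) = Add(-7, Mul(Add(33, p), Pow(Add(-86, p), -1))) = Add(-7, Mul(Pow(Add(-86, p), -1), Add(33, p))))
Mul(Pow(Add(Function('X')(S), 5343), -1), Pow(Function('I')(31), -1)) = Mul(Pow(Add(Rational(1, 88), 5343), -1), Pow(Mul(Pow(Add(-86, 31), -1), Add(635, Mul(-6, 31))), -1)) = Mul(Pow(Rational(470185, 88), -1), Pow(Mul(Pow(-55, -1), Add(635, -186)), -1)) = Mul(Rational(88, 470185), Pow(Mul(Rational(-1, 55), 449), -1)) = Mul(Rational(88, 470185), Pow(Rational(-449, 55), -1)) = Mul(Rational(88, 470185), Rational(-55, 449)) = Rational(-968, 42222613)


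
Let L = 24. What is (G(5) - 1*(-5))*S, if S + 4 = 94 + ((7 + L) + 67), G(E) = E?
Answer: 1880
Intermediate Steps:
S = 188 (S = -4 + (94 + ((7 + 24) + 67)) = -4 + (94 + (31 + 67)) = -4 + (94 + 98) = -4 + 192 = 188)
(G(5) - 1*(-5))*S = (5 - 1*(-5))*188 = (5 + 5)*188 = 10*188 = 1880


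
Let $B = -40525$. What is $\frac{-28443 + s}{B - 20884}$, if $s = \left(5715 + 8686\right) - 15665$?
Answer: $\frac{29707}{61409} \approx 0.48376$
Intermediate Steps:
$s = -1264$ ($s = 14401 - 15665 = -1264$)
$\frac{-28443 + s}{B - 20884} = \frac{-28443 - 1264}{-40525 - 20884} = - \frac{29707}{-61409} = \left(-29707\right) \left(- \frac{1}{61409}\right) = \frac{29707}{61409}$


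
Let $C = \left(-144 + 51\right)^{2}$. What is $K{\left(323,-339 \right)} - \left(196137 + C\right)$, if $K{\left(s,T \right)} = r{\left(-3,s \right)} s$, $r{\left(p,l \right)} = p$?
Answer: $-205755$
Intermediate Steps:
$C = 8649$ ($C = \left(-93\right)^{2} = 8649$)
$K{\left(s,T \right)} = - 3 s$
$K{\left(323,-339 \right)} - \left(196137 + C\right) = \left(-3\right) 323 - \left(196137 + 8649\right) = -969 - 204786 = -205755$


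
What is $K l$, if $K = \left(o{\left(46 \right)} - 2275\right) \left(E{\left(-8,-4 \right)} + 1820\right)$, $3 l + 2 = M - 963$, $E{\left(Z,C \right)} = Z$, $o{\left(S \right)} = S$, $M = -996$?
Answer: $2640125676$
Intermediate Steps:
$l = - \frac{1961}{3}$ ($l = - \frac{2}{3} + \frac{-996 - 963}{3} = - \frac{2}{3} + \frac{1}{3} \left(-1959\right) = - \frac{2}{3} - 653 = - \frac{1961}{3} \approx -653.67$)
$K = -4038948$ ($K = \left(46 - 2275\right) \left(-8 + 1820\right) = \left(-2229\right) 1812 = -4038948$)
$K l = \left(-4038948\right) \left(- \frac{1961}{3}\right) = 2640125676$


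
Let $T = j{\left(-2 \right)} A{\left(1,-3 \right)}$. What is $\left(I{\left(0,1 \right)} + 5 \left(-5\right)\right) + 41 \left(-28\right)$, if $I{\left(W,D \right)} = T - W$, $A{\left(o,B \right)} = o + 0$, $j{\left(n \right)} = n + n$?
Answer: $-1177$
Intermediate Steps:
$j{\left(n \right)} = 2 n$
$A{\left(o,B \right)} = o$
$T = -4$ ($T = 2 \left(-2\right) 1 = \left(-4\right) 1 = -4$)
$I{\left(W,D \right)} = -4 - W$
$\left(I{\left(0,1 \right)} + 5 \left(-5\right)\right) + 41 \left(-28\right) = \left(\left(-4 - 0\right) + 5 \left(-5\right)\right) + 41 \left(-28\right) = \left(\left(-4 + 0\right) - 25\right) - 1148 = \left(-4 - 25\right) - 1148 = -29 - 1148 = -1177$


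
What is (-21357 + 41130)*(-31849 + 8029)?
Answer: -470992860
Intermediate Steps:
(-21357 + 41130)*(-31849 + 8029) = 19773*(-23820) = -470992860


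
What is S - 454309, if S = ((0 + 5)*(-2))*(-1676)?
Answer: -437549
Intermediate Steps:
S = 16760 (S = (5*(-2))*(-1676) = -10*(-1676) = 16760)
S - 454309 = 16760 - 454309 = -437549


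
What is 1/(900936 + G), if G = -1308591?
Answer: -1/407655 ≈ -2.4531e-6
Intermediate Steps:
1/(900936 + G) = 1/(900936 - 1308591) = 1/(-407655) = -1/407655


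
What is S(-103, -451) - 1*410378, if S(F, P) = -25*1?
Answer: -410403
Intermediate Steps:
S(F, P) = -25
S(-103, -451) - 1*410378 = -25 - 1*410378 = -25 - 410378 = -410403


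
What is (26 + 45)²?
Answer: 5041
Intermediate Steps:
(26 + 45)² = 71² = 5041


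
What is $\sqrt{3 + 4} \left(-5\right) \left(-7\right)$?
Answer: $35 \sqrt{7} \approx 92.601$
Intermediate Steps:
$\sqrt{3 + 4} \left(-5\right) \left(-7\right) = \sqrt{7} \left(-5\right) \left(-7\right) = - 5 \sqrt{7} \left(-7\right) = 35 \sqrt{7}$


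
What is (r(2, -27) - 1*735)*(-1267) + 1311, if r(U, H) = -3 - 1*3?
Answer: 940158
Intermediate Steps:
r(U, H) = -6 (r(U, H) = -3 - 3 = -6)
(r(2, -27) - 1*735)*(-1267) + 1311 = (-6 - 1*735)*(-1267) + 1311 = (-6 - 735)*(-1267) + 1311 = -741*(-1267) + 1311 = 938847 + 1311 = 940158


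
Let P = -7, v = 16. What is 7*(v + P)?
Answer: 63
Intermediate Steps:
7*(v + P) = 7*(16 - 7) = 7*9 = 63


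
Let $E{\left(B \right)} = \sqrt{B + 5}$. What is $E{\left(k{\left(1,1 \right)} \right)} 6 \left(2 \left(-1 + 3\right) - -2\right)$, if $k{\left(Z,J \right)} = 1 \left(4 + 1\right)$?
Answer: $36 \sqrt{10} \approx 113.84$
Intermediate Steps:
$k{\left(Z,J \right)} = 5$ ($k{\left(Z,J \right)} = 1 \cdot 5 = 5$)
$E{\left(B \right)} = \sqrt{5 + B}$
$E{\left(k{\left(1,1 \right)} \right)} 6 \left(2 \left(-1 + 3\right) - -2\right) = \sqrt{5 + 5} \cdot 6 \left(2 \left(-1 + 3\right) - -2\right) = \sqrt{10} \cdot 6 \left(2 \cdot 2 + 2\right) = 6 \sqrt{10} \left(4 + 2\right) = 6 \sqrt{10} \cdot 6 = 36 \sqrt{10}$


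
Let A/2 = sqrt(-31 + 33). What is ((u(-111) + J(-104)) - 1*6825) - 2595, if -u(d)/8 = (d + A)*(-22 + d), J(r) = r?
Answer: -127628 + 2128*sqrt(2) ≈ -1.2462e+5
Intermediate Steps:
A = 2*sqrt(2) (A = 2*sqrt(-31 + 33) = 2*sqrt(2) ≈ 2.8284)
u(d) = -8*(-22 + d)*(d + 2*sqrt(2)) (u(d) = -8*(d + 2*sqrt(2))*(-22 + d) = -8*(-22 + d)*(d + 2*sqrt(2)))
((u(-111) + J(-104)) - 1*6825) - 2595 = (((-8*(-111)**2 + 176*(-111) + 352*sqrt(2) - 16*(-111)*sqrt(2)) - 104) - 1*6825) - 2595 = (((-8*12321 - 19536 + 352*sqrt(2) + 1776*sqrt(2)) - 104) - 6825) - 2595 = (((-98568 - 19536 + 352*sqrt(2) + 1776*sqrt(2)) - 104) - 6825) - 2595 = (((-118104 + 2128*sqrt(2)) - 104) - 6825) - 2595 = ((-118208 + 2128*sqrt(2)) - 6825) - 2595 = (-125033 + 2128*sqrt(2)) - 2595 = -127628 + 2128*sqrt(2)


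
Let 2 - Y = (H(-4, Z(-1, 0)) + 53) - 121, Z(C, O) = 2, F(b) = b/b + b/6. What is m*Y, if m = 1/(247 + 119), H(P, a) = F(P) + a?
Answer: 203/1098 ≈ 0.18488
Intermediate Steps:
F(b) = 1 + b/6 (F(b) = 1 + b*(⅙) = 1 + b/6)
H(P, a) = 1 + a + P/6 (H(P, a) = (1 + P/6) + a = 1 + a + P/6)
m = 1/366 ≈ 0.0027322
Y = 203/3 (Y = 2 - (((1 + 2 + (⅙)*(-4)) + 53) - 121) = 2 - (((1 + 2 - ⅔) + 53) - 121) = 2 - ((7/3 + 53) - 121) = 2 - (166/3 - 121) = 2 - 1*(-197/3) = 2 + 197/3 = 203/3 ≈ 67.667)
m*Y = (1/366)*(203/3) = 203/1098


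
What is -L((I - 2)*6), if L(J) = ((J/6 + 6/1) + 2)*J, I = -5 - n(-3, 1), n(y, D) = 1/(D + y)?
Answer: 117/2 ≈ 58.500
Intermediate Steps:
I = -9/2 (I = -5 - 1/(1 - 3) = -5 - 1/(-2) = -5 - 1*(-½) = -5 + ½ = -9/2 ≈ -4.5000)
L(J) = J*(8 + J/6) (L(J) = ((J*(⅙) + 6*1) + 2)*J = ((J/6 + 6) + 2)*J = ((6 + J/6) + 2)*J = (8 + J/6)*J = J*(8 + J/6))
-L((I - 2)*6) = -(-9/2 - 2)*6*(48 + (-9/2 - 2)*6)/6 = -(-13/2*6)*(48 - 13/2*6)/6 = -(-39)*(48 - 39)/6 = -(-39)*9/6 = -1*(-117/2) = 117/2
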